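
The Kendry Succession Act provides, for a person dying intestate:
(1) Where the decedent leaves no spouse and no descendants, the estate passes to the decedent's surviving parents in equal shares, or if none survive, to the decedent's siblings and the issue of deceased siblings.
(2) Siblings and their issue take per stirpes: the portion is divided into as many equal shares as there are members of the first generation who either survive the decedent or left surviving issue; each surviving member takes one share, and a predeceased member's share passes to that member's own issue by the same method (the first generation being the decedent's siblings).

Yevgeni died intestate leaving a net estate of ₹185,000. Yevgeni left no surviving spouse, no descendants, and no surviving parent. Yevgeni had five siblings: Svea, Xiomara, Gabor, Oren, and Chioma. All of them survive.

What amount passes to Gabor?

Gabor receives ₹37,000.

The entire ₹185,000 passes to the siblings and their issue.
That amount (₹185,000) is divided into 5 shares of ₹37,000: Svea, Xiomara, Gabor, Oren, and Chioma each take ₹37,000.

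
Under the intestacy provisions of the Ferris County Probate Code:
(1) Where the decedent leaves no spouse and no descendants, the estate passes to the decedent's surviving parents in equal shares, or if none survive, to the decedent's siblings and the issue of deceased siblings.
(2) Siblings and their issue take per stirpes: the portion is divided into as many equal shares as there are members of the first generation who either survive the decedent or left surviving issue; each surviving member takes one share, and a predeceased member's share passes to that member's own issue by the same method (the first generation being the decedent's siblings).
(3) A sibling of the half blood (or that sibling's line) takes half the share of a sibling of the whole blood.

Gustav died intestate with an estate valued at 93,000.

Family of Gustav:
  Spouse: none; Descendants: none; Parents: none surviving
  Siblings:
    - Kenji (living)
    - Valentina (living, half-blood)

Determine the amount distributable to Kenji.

The entire 93,000 passes to the siblings and their issue.
Counting each half-blood sibling's line as half a unit, there are 3/2 units in 93,000, so one unit is 62,000. Whole-blood lines (Kenji) take 62,000 each; half-blood lines (Valentina) take 31,000 each.

Kenji receives 62,000.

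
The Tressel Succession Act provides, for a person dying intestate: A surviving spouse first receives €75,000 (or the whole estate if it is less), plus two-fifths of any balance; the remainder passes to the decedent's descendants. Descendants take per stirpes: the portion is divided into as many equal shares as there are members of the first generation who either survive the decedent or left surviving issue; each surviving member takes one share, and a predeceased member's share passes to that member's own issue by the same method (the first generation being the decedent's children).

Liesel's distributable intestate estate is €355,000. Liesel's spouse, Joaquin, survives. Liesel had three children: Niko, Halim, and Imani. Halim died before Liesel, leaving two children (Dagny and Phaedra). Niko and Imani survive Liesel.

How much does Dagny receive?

Dagny receives €28,000.

Joaquin first takes €75,000, leaving a balance of €280,000. Joaquin then takes two-fifths of the balance (€112,000), for a total of €187,000. The remaining €168,000 passes to the descendants.
The descendants' portion (€168,000) is divided into 3 shares of €56,000: Niko and Imani each take €56,000; Halim's €56,000 share passes to Halim's issue.
Halim's share (€56,000) is divided into 2 shares of €28,000: Dagny and Phaedra each take €28,000.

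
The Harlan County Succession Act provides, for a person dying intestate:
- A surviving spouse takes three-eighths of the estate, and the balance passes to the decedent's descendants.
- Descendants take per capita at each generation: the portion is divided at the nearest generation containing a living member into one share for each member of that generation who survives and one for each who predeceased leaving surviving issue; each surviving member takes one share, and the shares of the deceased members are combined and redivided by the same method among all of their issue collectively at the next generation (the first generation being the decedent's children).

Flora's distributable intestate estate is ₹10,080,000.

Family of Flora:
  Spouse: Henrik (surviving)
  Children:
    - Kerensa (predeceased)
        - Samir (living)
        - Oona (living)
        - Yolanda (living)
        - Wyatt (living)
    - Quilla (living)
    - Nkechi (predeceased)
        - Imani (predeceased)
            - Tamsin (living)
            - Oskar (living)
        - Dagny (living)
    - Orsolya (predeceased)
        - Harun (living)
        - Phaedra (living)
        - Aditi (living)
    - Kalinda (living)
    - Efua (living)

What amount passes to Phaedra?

Henrik takes three-eighths of ₹10,080,000 = ₹3,780,000. The remaining ₹6,300,000 passes to the descendants.
The descendants' portion (₹6,300,000) is divided at the children's generation into 6 shares of ₹1,050,000. Quilla, Kalinda, and Efua each take ₹1,050,000. The 3 shares of the deceased (Kerensa, Nkechi, and Orsolya) are combined into a pool of ₹3,150,000.
That pool (₹3,150,000) is divided at the grandchildren's generation into 9 shares of ₹350,000. Samir, Oona, Yolanda, Wyatt, Dagny, Harun, Phaedra, and Aditi each take ₹350,000. The remaining share for the deceased Imani (₹350,000) is carried to the next generation.
That pool (₹350,000) is divided at the great-grandchildren's generation equally among Tamsin and Oskar: ₹175,000 each.

Phaedra receives ₹350,000.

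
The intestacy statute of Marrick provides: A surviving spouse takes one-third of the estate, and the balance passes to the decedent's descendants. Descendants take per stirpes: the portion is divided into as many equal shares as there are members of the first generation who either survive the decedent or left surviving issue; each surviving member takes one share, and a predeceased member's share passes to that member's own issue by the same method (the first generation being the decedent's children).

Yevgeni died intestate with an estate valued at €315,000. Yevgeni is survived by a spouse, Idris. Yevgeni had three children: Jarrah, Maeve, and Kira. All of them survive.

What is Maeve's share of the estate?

Idris takes one-third of €315,000 = €105,000. The remaining €210,000 passes to the descendants.
The descendants' portion (€210,000) is divided into 3 shares of €70,000: Jarrah, Maeve, and Kira each take €70,000.

Maeve receives €70,000.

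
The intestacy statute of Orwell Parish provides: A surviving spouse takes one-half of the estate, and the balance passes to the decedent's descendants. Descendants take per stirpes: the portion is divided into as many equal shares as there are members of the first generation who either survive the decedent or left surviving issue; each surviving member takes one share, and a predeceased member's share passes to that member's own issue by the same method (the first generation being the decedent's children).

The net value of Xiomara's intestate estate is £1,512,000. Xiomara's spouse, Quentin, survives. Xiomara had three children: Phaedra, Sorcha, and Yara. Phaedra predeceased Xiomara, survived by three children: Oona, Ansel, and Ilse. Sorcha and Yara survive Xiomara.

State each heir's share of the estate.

Quentin: £756,000; Oona: £84,000; Ansel: £84,000; Ilse: £84,000; Sorcha: £252,000; Yara: £252,000

Quentin takes one-half of £1,512,000 = £756,000. The remaining £756,000 passes to the descendants.
The descendants' portion (£756,000) is divided into 3 shares of £252,000: Sorcha and Yara each take £252,000; Phaedra's £252,000 share passes to Phaedra's issue.
Phaedra's share (£252,000) is divided into 3 shares of £84,000: Oona, Ansel, and Ilse each take £84,000.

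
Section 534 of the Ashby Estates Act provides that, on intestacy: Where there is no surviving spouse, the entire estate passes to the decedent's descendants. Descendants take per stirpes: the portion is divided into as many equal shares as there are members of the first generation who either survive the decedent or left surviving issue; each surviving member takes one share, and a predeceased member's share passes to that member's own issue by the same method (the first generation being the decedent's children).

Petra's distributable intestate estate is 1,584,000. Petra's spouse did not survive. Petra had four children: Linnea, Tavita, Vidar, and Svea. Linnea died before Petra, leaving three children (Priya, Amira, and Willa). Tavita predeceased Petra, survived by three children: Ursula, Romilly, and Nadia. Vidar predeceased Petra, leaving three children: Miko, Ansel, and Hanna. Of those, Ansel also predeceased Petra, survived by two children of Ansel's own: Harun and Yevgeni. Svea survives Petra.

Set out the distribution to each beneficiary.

Priya: 132,000; Amira: 132,000; Willa: 132,000; Ursula: 132,000; Romilly: 132,000; Nadia: 132,000; Miko: 132,000; Harun: 66,000; Yevgeni: 66,000; Hanna: 132,000; Svea: 396,000

The entire 1,584,000 passes to the descendants.
That amount (1,584,000) is divided into 4 shares of 396,000: Svea takes 396,000; Linnea's 396,000 share passes to Linnea's issue; Tavita's 396,000 share passes to Tavita's issue; Vidar's 396,000 share passes to Vidar's issue.
Linnea's share (396,000) is divided into 3 shares of 132,000: Priya, Amira, and Willa each take 132,000.
Tavita's share (396,000) is divided into 3 shares of 132,000: Ursula, Romilly, and Nadia each take 132,000.
Vidar's share (396,000) is divided into 3 shares of 132,000: Miko and Hanna each take 132,000; Ansel's 132,000 share passes to Ansel's issue.
Ansel's share (132,000) is divided into 2 shares of 66,000: Harun and Yevgeni each take 66,000.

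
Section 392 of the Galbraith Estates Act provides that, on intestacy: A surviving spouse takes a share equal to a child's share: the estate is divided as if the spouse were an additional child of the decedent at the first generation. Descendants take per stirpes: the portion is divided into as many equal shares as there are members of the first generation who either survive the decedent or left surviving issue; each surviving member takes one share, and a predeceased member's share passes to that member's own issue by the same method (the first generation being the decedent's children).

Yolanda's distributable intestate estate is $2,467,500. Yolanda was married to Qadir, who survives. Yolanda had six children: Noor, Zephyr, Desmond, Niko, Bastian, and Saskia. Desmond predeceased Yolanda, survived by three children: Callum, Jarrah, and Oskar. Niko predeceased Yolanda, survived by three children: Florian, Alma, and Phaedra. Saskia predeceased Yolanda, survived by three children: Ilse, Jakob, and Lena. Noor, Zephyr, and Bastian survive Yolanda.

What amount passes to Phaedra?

Phaedra receives $117,500.

The spouse counts as an additional share at the children's level, so there are 7 primary shares of $352,500. Qadir takes one such share ($352,500).
The children's combined portion ($2,115,000) is divided into 6 shares of $352,500: Noor, Zephyr, and Bastian each take $352,500; Desmond's $352,500 share passes to Desmond's issue; Niko's $352,500 share passes to Niko's issue; Saskia's $352,500 share passes to Saskia's issue.
Desmond's share ($352,500) is divided into 3 shares of $117,500: Callum, Jarrah, and Oskar each take $117,500.
Niko's share ($352,500) is divided into 3 shares of $117,500: Florian, Alma, and Phaedra each take $117,500.
Saskia's share ($352,500) is divided into 3 shares of $117,500: Ilse, Jakob, and Lena each take $117,500.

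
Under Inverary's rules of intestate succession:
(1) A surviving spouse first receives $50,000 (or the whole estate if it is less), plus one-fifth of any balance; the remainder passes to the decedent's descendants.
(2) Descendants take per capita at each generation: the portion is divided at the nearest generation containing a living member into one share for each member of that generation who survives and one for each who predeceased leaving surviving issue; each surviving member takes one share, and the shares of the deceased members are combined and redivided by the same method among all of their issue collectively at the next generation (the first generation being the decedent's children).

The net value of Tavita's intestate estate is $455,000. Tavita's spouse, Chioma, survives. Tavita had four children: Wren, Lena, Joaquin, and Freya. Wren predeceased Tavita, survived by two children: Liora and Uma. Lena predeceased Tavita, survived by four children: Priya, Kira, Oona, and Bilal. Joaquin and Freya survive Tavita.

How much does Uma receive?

Uma receives $27,000.

Chioma first takes $50,000, leaving a balance of $405,000. Chioma then takes one-fifth of the balance ($81,000), for a total of $131,000. The remaining $324,000 passes to the descendants.
The descendants' portion ($324,000) is divided at the children's generation into 4 shares of $81,000. Joaquin and Freya each take $81,000. The 2 shares of the deceased (Wren and Lena) are combined into a pool of $162,000.
That pool ($162,000) is divided at the grandchildren's generation equally among Liora, Uma, Priya, Kira, Oona, and Bilal: $27,000 each.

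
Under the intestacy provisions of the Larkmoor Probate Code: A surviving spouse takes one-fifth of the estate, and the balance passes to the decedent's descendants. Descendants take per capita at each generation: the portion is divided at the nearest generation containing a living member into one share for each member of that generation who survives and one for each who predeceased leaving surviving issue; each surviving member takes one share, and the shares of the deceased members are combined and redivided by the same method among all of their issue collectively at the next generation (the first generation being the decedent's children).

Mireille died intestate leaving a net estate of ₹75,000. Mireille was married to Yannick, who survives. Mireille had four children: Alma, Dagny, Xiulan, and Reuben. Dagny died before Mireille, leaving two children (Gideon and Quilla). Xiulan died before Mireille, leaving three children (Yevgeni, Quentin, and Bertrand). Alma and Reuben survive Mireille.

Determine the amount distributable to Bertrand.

Bertrand receives ₹6,000.

Yannick takes one-fifth of ₹75,000 = ₹15,000. The remaining ₹60,000 passes to the descendants.
The descendants' portion (₹60,000) is divided at the children's generation into 4 shares of ₹15,000. Alma and Reuben each take ₹15,000. The 2 shares of the deceased (Dagny and Xiulan) are combined into a pool of ₹30,000.
That pool (₹30,000) is divided at the grandchildren's generation equally among Gideon, Quilla, Yevgeni, Quentin, and Bertrand: ₹6,000 each.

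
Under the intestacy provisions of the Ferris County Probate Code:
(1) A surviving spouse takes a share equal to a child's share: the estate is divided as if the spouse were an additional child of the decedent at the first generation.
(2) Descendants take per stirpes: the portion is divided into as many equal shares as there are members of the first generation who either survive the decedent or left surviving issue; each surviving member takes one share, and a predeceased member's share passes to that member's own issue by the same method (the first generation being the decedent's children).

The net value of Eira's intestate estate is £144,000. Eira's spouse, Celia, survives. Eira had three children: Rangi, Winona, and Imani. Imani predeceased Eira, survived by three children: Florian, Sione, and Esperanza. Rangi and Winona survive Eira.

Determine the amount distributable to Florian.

Florian receives £12,000.

The spouse counts as an additional share at the children's level, so there are 4 primary shares of £36,000. Celia takes one such share (£36,000).
The children's combined portion (£108,000) is divided into 3 shares of £36,000: Rangi and Winona each take £36,000; Imani's £36,000 share passes to Imani's issue.
Imani's share (£36,000) is divided into 3 shares of £12,000: Florian, Sione, and Esperanza each take £12,000.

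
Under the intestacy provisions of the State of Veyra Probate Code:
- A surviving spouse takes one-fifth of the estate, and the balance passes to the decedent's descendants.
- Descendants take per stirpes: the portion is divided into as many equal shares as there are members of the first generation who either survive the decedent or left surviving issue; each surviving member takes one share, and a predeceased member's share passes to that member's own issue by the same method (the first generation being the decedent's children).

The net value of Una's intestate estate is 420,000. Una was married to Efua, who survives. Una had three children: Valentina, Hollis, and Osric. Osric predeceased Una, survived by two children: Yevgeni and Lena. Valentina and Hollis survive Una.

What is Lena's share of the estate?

Lena receives 56,000.

Efua takes one-fifth of 420,000 = 84,000. The remaining 336,000 passes to the descendants.
The descendants' portion (336,000) is divided into 3 shares of 112,000: Valentina and Hollis each take 112,000; Osric's 112,000 share passes to Osric's issue.
Osric's share (112,000) is divided into 2 shares of 56,000: Yevgeni and Lena each take 56,000.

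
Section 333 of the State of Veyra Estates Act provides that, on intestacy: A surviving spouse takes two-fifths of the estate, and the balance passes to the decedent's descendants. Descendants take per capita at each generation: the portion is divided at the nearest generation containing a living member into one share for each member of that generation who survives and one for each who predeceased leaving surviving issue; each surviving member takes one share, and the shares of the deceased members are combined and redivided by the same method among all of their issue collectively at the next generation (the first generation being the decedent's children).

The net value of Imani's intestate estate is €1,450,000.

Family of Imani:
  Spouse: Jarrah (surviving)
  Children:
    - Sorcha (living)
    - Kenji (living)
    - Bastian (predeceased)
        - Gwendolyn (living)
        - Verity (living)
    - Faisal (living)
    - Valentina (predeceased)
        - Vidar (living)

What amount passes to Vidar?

Vidar receives €116,000.

Jarrah takes two-fifths of €1,450,000 = €580,000. The remaining €870,000 passes to the descendants.
The descendants' portion (€870,000) is divided at the children's generation into 5 shares of €174,000. Sorcha, Kenji, and Faisal each take €174,000. The 2 shares of the deceased (Bastian and Valentina) are combined into a pool of €348,000.
That pool (€348,000) is divided at the grandchildren's generation equally among Gwendolyn, Verity, and Vidar: €116,000 each.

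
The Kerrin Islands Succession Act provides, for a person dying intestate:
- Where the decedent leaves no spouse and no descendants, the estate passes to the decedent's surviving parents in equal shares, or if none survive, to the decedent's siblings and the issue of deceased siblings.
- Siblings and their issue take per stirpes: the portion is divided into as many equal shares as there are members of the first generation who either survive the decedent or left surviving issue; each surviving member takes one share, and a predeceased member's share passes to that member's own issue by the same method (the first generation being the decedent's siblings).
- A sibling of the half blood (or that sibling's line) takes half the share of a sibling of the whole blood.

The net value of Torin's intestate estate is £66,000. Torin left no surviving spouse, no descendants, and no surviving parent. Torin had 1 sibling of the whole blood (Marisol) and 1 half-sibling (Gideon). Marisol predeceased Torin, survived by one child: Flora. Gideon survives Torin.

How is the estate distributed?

The entire £66,000 passes to the siblings and their issue.
Counting each half-blood sibling's line as half a unit, there are 3/2 units in £66,000, so one unit is £44,000. Whole-blood lines (Marisol) take £44,000 each; half-blood lines (Gideon) take £22,000 each.
Marisol's share (£44,000) passes entirely to Flora.

Flora: £44,000; Gideon: £22,000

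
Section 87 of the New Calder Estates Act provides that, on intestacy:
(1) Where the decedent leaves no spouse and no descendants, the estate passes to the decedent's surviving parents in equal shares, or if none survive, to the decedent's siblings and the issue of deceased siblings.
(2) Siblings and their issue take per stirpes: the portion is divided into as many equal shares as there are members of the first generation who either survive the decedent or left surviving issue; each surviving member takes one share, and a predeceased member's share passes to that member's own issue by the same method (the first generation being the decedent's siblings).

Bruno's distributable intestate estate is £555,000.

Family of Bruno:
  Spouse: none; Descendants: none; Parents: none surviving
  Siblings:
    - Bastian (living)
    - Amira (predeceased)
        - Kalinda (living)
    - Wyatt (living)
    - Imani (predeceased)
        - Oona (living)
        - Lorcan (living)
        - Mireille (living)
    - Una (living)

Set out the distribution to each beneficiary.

The entire £555,000 passes to the siblings and their issue.
That amount (£555,000) is divided into 5 shares of £111,000: Bastian, Wyatt, and Una each take £111,000; Amira's £111,000 share passes to Amira's issue; Imani's £111,000 share passes to Imani's issue.
Amira's share (£111,000) passes entirely to Kalinda.
Imani's share (£111,000) is divided into 3 shares of £37,000: Oona, Lorcan, and Mireille each take £37,000.

Bastian: £111,000; Kalinda: £111,000; Wyatt: £111,000; Oona: £37,000; Lorcan: £37,000; Mireille: £37,000; Una: £111,000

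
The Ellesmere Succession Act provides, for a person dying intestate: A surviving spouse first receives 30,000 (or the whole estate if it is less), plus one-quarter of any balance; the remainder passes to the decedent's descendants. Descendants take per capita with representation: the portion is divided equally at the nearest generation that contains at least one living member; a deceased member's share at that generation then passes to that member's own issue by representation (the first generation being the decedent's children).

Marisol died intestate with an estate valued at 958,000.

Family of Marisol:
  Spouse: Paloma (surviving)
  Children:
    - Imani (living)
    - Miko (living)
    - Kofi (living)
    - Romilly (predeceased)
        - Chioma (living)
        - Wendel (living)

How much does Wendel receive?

Paloma first takes 30,000, leaving a balance of 928,000. Paloma then takes one-quarter of the balance (232,000), for a total of 262,000. The remaining 696,000 passes to the descendants.
The descendants' portion (696,000) is divided into 4 shares of 174,000: Imani, Miko, and Kofi each take 174,000; Romilly's 174,000 share passes to Romilly's issue.
Romilly's share (174,000) is divided into 2 shares of 87,000: Chioma and Wendel each take 87,000.

Wendel receives 87,000.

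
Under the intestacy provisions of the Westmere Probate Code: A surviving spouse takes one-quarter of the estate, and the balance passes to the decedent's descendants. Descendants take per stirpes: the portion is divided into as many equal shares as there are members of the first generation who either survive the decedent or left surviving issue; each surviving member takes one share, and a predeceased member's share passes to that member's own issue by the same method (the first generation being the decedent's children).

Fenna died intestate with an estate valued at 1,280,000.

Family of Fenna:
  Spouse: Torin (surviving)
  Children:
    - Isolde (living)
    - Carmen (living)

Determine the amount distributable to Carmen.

Carmen receives 480,000.

Torin takes one-quarter of 1,280,000 = 320,000. The remaining 960,000 passes to the descendants.
The descendants' portion (960,000) is divided into 2 shares of 480,000: Isolde and Carmen each take 480,000.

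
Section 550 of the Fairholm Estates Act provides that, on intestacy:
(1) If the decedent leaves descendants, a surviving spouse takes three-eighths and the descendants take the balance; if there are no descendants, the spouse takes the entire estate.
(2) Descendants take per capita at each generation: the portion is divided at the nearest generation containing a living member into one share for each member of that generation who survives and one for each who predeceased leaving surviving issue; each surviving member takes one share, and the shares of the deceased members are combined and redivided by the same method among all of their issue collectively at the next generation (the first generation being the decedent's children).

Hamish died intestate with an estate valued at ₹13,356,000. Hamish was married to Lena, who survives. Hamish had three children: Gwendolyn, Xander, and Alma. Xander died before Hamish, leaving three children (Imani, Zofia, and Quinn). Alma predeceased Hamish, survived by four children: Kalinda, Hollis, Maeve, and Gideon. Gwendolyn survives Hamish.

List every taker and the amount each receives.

Lena takes three-eighths of ₹13,356,000 = ₹5,008,500. The remaining ₹8,347,500 passes to the descendants.
The descendants' portion (₹8,347,500) is divided at the children's generation into 3 shares of ₹2,782,500. Gwendolyn takes ₹2,782,500. The 2 shares of the deceased (Xander and Alma) are combined into a pool of ₹5,565,000.
That pool (₹5,565,000) is divided at the grandchildren's generation equally among Imani, Zofia, Quinn, Kalinda, Hollis, Maeve, and Gideon: ₹795,000 each.

Lena: ₹5,008,500; Gwendolyn: ₹2,782,500; Imani: ₹795,000; Zofia: ₹795,000; Quinn: ₹795,000; Kalinda: ₹795,000; Hollis: ₹795,000; Maeve: ₹795,000; Gideon: ₹795,000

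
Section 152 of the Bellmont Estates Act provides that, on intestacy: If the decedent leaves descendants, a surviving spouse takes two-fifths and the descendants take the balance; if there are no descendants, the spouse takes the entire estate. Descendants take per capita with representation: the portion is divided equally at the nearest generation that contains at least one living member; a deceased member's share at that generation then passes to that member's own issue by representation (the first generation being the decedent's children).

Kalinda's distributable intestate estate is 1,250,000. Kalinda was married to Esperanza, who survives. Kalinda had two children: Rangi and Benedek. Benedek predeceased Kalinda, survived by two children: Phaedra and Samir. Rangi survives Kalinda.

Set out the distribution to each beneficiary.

Esperanza: 500,000; Rangi: 375,000; Phaedra: 187,500; Samir: 187,500

Esperanza takes two-fifths of 1,250,000 = 500,000. The remaining 750,000 passes to the descendants.
The descendants' portion (750,000) is divided into 2 shares of 375,000: Rangi takes 375,000; Benedek's 375,000 share passes to Benedek's issue.
Benedek's share (375,000) is divided into 2 shares of 187,500: Phaedra and Samir each take 187,500.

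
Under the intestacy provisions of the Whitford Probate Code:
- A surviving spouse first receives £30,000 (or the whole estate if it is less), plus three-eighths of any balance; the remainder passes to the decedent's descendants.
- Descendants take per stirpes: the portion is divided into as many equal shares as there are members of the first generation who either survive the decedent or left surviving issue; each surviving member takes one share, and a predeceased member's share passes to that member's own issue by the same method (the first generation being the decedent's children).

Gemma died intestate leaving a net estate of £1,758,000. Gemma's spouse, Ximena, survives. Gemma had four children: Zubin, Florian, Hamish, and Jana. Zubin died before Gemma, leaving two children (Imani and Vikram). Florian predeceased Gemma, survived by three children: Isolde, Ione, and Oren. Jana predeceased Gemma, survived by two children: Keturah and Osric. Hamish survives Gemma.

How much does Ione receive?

Ione receives £90,000.

Ximena first takes £30,000, leaving a balance of £1,728,000. Ximena then takes three-eighths of the balance (£648,000), for a total of £678,000. The remaining £1,080,000 passes to the descendants.
The descendants' portion (£1,080,000) is divided into 4 shares of £270,000: Hamish takes £270,000; Zubin's £270,000 share passes to Zubin's issue; Florian's £270,000 share passes to Florian's issue; Jana's £270,000 share passes to Jana's issue.
Zubin's share (£270,000) is divided into 2 shares of £135,000: Imani and Vikram each take £135,000.
Florian's share (£270,000) is divided into 3 shares of £90,000: Isolde, Ione, and Oren each take £90,000.
Jana's share (£270,000) is divided into 2 shares of £135,000: Keturah and Osric each take £135,000.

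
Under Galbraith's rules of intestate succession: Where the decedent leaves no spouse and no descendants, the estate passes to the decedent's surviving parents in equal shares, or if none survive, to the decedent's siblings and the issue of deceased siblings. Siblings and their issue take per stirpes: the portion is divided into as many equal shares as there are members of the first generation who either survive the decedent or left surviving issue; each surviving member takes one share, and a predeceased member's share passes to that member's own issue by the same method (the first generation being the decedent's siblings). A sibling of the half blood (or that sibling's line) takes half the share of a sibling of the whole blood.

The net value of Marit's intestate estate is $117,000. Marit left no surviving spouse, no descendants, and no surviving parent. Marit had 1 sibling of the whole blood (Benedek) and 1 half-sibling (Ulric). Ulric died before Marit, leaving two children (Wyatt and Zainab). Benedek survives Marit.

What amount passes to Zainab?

The entire $117,000 passes to the siblings and their issue.
Counting each half-blood sibling's line as half a unit, there are 3/2 units in $117,000, so one unit is $78,000. Whole-blood lines (Benedek) take $78,000 each; half-blood lines (Ulric) take $39,000 each.
Ulric's share ($39,000) is divided into 2 shares of $19,500: Wyatt and Zainab each take $19,500.

Zainab receives $19,500.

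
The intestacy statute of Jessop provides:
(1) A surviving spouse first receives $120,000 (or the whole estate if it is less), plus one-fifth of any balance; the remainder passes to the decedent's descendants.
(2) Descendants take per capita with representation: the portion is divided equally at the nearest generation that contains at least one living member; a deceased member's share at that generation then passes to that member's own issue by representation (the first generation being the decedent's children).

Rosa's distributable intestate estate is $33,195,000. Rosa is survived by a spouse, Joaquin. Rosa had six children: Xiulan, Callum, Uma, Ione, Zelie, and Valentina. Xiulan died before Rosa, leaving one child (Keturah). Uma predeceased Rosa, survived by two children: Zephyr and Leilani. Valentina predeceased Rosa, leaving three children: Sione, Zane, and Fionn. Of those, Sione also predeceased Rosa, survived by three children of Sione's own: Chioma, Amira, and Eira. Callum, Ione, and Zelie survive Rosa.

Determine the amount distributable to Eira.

Eira receives $490,000.

Joaquin first takes $120,000, leaving a balance of $33,075,000. Joaquin then takes one-fifth of the balance ($6,615,000), for a total of $6,735,000. The remaining $26,460,000 passes to the descendants.
The descendants' portion ($26,460,000) is divided into 6 shares of $4,410,000: Callum, Ione, and Zelie each take $4,410,000; Xiulan's $4,410,000 share passes to Xiulan's issue; Uma's $4,410,000 share passes to Uma's issue; Valentina's $4,410,000 share passes to Valentina's issue.
Xiulan's share ($4,410,000) passes entirely to Keturah.
Uma's share ($4,410,000) is divided into 2 shares of $2,205,000: Zephyr and Leilani each take $2,205,000.
Valentina's share ($4,410,000) is divided into 3 shares of $1,470,000: Zane and Fionn each take $1,470,000; Sione's $1,470,000 share passes to Sione's issue.
Sione's share ($1,470,000) is divided into 3 shares of $490,000: Chioma, Amira, and Eira each take $490,000.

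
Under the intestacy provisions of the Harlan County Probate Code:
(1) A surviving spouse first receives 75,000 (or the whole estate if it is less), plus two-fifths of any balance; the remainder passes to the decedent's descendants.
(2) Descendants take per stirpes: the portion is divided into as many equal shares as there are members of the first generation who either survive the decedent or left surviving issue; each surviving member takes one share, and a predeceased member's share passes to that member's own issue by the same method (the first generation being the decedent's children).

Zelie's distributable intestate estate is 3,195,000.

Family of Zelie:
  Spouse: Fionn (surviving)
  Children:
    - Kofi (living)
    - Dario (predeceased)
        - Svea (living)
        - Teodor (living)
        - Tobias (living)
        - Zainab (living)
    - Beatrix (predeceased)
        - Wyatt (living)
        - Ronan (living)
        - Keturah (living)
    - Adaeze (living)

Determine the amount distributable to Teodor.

Teodor receives 117,000.

Fionn first takes 75,000, leaving a balance of 3,120,000. Fionn then takes two-fifths of the balance (1,248,000), for a total of 1,323,000. The remaining 1,872,000 passes to the descendants.
The descendants' portion (1,872,000) is divided into 4 shares of 468,000: Kofi and Adaeze each take 468,000; Dario's 468,000 share passes to Dario's issue; Beatrix's 468,000 share passes to Beatrix's issue.
Dario's share (468,000) is divided into 4 shares of 117,000: Svea, Teodor, Tobias, and Zainab each take 117,000.
Beatrix's share (468,000) is divided into 3 shares of 156,000: Wyatt, Ronan, and Keturah each take 156,000.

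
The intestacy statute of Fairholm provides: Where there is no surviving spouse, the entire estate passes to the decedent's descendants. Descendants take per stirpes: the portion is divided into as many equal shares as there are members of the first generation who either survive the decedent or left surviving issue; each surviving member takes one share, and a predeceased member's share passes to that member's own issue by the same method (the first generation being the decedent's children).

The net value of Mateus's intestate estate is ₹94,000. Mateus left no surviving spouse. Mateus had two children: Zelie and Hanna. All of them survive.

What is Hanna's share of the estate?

The entire ₹94,000 passes to the descendants.
That amount (₹94,000) is divided into 2 shares of ₹47,000: Zelie and Hanna each take ₹47,000.

Hanna receives ₹47,000.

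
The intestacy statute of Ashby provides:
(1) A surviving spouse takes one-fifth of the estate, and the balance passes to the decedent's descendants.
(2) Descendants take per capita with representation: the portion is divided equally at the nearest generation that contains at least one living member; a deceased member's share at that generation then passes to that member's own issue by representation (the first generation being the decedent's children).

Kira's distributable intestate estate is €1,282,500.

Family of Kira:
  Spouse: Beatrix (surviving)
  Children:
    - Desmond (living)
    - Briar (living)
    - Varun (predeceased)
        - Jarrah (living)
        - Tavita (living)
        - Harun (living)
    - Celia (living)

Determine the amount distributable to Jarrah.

Jarrah receives €85,500.

Beatrix takes one-fifth of €1,282,500 = €256,500. The remaining €1,026,000 passes to the descendants.
The descendants' portion (€1,026,000) is divided into 4 shares of €256,500: Desmond, Briar, and Celia each take €256,500; Varun's €256,500 share passes to Varun's issue.
Varun's share (€256,500) is divided into 3 shares of €85,500: Jarrah, Tavita, and Harun each take €85,500.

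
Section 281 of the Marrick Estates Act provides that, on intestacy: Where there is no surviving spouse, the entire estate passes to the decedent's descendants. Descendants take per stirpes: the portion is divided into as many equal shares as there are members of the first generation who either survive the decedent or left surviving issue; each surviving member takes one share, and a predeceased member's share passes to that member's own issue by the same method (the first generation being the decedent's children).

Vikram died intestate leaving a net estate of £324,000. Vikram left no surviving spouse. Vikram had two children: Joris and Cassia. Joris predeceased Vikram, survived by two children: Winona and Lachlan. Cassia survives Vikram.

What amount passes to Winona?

Winona receives £81,000.

The entire £324,000 passes to the descendants.
That amount (£324,000) is divided into 2 shares of £162,000: Cassia takes £162,000; Joris's £162,000 share passes to Joris's issue.
Joris's share (£162,000) is divided into 2 shares of £81,000: Winona and Lachlan each take £81,000.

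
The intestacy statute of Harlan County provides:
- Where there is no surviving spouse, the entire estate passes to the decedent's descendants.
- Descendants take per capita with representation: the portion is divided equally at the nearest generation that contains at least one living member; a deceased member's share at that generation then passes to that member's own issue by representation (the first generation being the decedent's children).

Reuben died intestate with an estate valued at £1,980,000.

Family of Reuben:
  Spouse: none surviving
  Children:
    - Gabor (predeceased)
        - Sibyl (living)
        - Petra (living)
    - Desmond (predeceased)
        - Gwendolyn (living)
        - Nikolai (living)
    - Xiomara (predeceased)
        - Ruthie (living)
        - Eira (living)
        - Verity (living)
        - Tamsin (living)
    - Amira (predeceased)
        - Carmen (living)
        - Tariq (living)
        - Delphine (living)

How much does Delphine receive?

Delphine receives £180,000.

The entire £1,980,000 passes to the descendants.
No child survives, so the initial division is made at the grandchildren's generation.
That amount (£1,980,000) is divided into 11 shares of £180,000: Sibyl, Petra, Gwendolyn, Nikolai, Ruthie, Eira, Verity, Tamsin, Carmen, Tariq, and Delphine each take £180,000.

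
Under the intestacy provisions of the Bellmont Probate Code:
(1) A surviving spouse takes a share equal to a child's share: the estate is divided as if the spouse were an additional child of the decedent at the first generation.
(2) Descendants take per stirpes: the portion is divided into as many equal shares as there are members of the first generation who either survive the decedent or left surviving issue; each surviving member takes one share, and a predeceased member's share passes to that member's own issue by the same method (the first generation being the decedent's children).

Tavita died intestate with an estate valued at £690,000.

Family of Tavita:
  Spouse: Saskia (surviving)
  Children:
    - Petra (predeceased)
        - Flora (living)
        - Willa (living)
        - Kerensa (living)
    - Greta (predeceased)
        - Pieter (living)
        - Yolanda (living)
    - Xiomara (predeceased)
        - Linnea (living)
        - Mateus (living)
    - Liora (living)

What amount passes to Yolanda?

Yolanda receives £69,000.

The spouse counts as an additional share at the children's level, so there are 5 primary shares of £138,000. Saskia takes one such share (£138,000).
The children's combined portion (£552,000) is divided into 4 shares of £138,000: Liora takes £138,000; Petra's £138,000 share passes to Petra's issue; Greta's £138,000 share passes to Greta's issue; Xiomara's £138,000 share passes to Xiomara's issue.
Petra's share (£138,000) is divided into 3 shares of £46,000: Flora, Willa, and Kerensa each take £46,000.
Greta's share (£138,000) is divided into 2 shares of £69,000: Pieter and Yolanda each take £69,000.
Xiomara's share (£138,000) is divided into 2 shares of £69,000: Linnea and Mateus each take £69,000.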